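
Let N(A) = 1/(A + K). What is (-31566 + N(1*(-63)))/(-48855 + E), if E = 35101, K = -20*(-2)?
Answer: 726019/316342 ≈ 2.2950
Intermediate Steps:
K = 40
N(A) = 1/(40 + A) (N(A) = 1/(A + 40) = 1/(40 + A))
(-31566 + N(1*(-63)))/(-48855 + E) = (-31566 + 1/(40 + 1*(-63)))/(-48855 + 35101) = (-31566 + 1/(40 - 63))/(-13754) = (-31566 + 1/(-23))*(-1/13754) = (-31566 - 1/23)*(-1/13754) = -726019/23*(-1/13754) = 726019/316342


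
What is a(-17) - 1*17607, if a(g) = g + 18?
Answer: -17606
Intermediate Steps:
a(g) = 18 + g
a(-17) - 1*17607 = (18 - 17) - 1*17607 = 1 - 17607 = -17606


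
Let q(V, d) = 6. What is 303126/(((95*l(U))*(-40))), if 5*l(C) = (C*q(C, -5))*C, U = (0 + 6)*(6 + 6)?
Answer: -2659/207360 ≈ -0.012823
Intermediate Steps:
U = 72 (U = 6*12 = 72)
l(C) = 6*C²/5 (l(C) = ((C*6)*C)/5 = ((6*C)*C)/5 = (6*C²)/5 = 6*C²/5)
303126/(((95*l(U))*(-40))) = 303126/(((95*((6/5)*72²))*(-40))) = 303126/(((95*((6/5)*5184))*(-40))) = 303126/(((95*(31104/5))*(-40))) = 303126/((590976*(-40))) = 303126/(-23639040) = 303126*(-1/23639040) = -2659/207360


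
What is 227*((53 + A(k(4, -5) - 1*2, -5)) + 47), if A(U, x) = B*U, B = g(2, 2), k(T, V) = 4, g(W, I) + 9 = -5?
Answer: 16344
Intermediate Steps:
g(W, I) = -14 (g(W, I) = -9 - 5 = -14)
B = -14
A(U, x) = -14*U
227*((53 + A(k(4, -5) - 1*2, -5)) + 47) = 227*((53 - 14*(4 - 1*2)) + 47) = 227*((53 - 14*(4 - 2)) + 47) = 227*((53 - 14*2) + 47) = 227*((53 - 28) + 47) = 227*(25 + 47) = 227*72 = 16344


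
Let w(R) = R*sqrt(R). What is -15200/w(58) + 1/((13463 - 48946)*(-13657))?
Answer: 1/484591331 - 3800*sqrt(58)/841 ≈ -34.411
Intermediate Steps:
w(R) = R**(3/2)
-15200/w(58) + 1/((13463 - 48946)*(-13657)) = -15200*sqrt(58)/3364 + 1/((13463 - 48946)*(-13657)) = -15200*sqrt(58)/3364 - 1/13657/(-35483) = -3800*sqrt(58)/841 - 1/35483*(-1/13657) = -3800*sqrt(58)/841 + 1/484591331 = 1/484591331 - 3800*sqrt(58)/841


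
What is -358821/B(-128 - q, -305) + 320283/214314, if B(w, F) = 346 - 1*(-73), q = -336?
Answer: -25588721739/29932522 ≈ -854.88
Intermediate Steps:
B(w, F) = 419 (B(w, F) = 346 + 73 = 419)
-358821/B(-128 - q, -305) + 320283/214314 = -358821/419 + 320283/214314 = -358821*1/419 + 320283*(1/214314) = -358821/419 + 106761/71438 = -25588721739/29932522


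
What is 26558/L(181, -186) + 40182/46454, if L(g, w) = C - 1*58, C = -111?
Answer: -613467287/3925363 ≈ -156.28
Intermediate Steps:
L(g, w) = -169 (L(g, w) = -111 - 1*58 = -111 - 58 = -169)
26558/L(181, -186) + 40182/46454 = 26558/(-169) + 40182/46454 = 26558*(-1/169) + 40182*(1/46454) = -26558/169 + 20091/23227 = -613467287/3925363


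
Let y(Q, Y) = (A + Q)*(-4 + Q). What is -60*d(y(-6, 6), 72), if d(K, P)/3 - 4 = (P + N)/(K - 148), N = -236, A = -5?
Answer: -28440/19 ≈ -1496.8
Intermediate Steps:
y(Q, Y) = (-5 + Q)*(-4 + Q)
d(K, P) = 12 + 3*(-236 + P)/(-148 + K) (d(K, P) = 12 + 3*((P - 236)/(K - 148)) = 12 + 3*((-236 + P)/(-148 + K)) = 12 + 3*(-236 + P)/(-148 + K))
-60*d(y(-6, 6), 72) = -180*(-828 + 72 + 4*(20 + (-6)² - 9*(-6)))/(-148 + (20 + (-6)² - 9*(-6))) = -180*(-828 + 72 + 4*(20 + 36 + 54))/(-148 + (20 + 36 + 54)) = -180*(-828 + 72 + 4*110)/(-148 + 110) = -180*(-828 + 72 + 440)/(-38) = -180*(-1)*(-316)/38 = -60*474/19 = -28440/19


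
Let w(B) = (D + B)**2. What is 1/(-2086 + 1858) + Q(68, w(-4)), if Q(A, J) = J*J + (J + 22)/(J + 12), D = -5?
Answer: 15460315/2356 ≈ 6562.1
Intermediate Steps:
w(B) = (-5 + B)**2
Q(A, J) = J**2 + (22 + J)/(12 + J)
1/(-2086 + 1858) + Q(68, w(-4)) = 1/(-2086 + 1858) + (22 + (-5 - 4)**2 + ((-5 - 4)**2)**3 + 12*((-5 - 4)**2)**2)/(12 + (-5 - 4)**2) = 1/(-228) + (22 + (-9)**2 + ((-9)**2)**3 + 12*((-9)**2)**2)/(12 + (-9)**2) = -1/228 + (22 + 81 + 81**3 + 12*81**2)/(12 + 81) = -1/228 + (22 + 81 + 531441 + 12*6561)/93 = -1/228 + (22 + 81 + 531441 + 78732)/93 = -1/228 + (1/93)*610276 = -1/228 + 610276/93 = 15460315/2356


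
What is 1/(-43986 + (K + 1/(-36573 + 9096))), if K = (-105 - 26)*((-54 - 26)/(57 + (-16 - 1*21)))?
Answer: -27477/1194205375 ≈ -2.3009e-5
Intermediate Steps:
K = 524 (K = -(-10480)/(57 + (-16 - 21)) = -(-10480)/(57 - 37) = -(-10480)/20 = -131*(-4) = 524)
1/(-43986 + (K + 1/(-36573 + 9096))) = 1/(-43986 + (524 + 1/(-36573 + 9096))) = 1/(-43986 + (524 + 1/(-27477))) = 1/(-43986 + (524 - 1/27477)) = 1/(-43986 + 14397947/27477) = 1/(-1194205375/27477) = -27477/1194205375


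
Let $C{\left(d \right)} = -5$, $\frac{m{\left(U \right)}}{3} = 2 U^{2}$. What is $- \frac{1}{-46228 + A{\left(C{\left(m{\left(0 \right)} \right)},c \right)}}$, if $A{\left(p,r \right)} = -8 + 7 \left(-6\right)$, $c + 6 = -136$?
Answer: $\frac{1}{46278} \approx 2.1609 \cdot 10^{-5}$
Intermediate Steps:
$m{\left(U \right)} = 6 U^{2}$ ($m{\left(U \right)} = 3 \cdot 2 U^{2} = 6 U^{2}$)
$c = -142$ ($c = -6 - 136 = -142$)
$A{\left(p,r \right)} = -50$ ($A{\left(p,r \right)} = -8 - 42 = -50$)
$- \frac{1}{-46228 + A{\left(C{\left(m{\left(0 \right)} \right)},c \right)}} = - \frac{1}{-46228 - 50} = - \frac{1}{-46278} = \left(-1\right) \left(- \frac{1}{46278}\right) = \frac{1}{46278}$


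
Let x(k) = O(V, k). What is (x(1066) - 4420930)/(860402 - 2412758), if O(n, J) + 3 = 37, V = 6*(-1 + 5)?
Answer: 368408/129363 ≈ 2.8479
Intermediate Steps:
V = 24 (V = 6*4 = 24)
O(n, J) = 34 (O(n, J) = -3 + 37 = 34)
x(k) = 34
(x(1066) - 4420930)/(860402 - 2412758) = (34 - 4420930)/(860402 - 2412758) = -4420896/(-1552356) = -4420896*(-1/1552356) = 368408/129363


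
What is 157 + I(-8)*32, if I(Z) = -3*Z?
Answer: 925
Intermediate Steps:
157 + I(-8)*32 = 157 - 3*(-8)*32 = 157 + 24*32 = 157 + 768 = 925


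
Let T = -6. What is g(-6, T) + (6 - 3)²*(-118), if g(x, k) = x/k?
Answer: -1061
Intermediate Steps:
g(-6, T) + (6 - 3)²*(-118) = -6/(-6) + (6 - 3)²*(-118) = -6*(-⅙) + 3²*(-118) = 1 + 9*(-118) = 1 - 1062 = -1061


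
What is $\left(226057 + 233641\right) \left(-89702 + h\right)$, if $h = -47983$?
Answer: $-63293519130$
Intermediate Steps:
$\left(226057 + 233641\right) \left(-89702 + h\right) = \left(226057 + 233641\right) \left(-89702 - 47983\right) = 459698 \left(-137685\right) = -63293519130$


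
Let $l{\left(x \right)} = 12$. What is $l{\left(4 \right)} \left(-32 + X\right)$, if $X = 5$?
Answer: $-324$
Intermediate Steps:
$l{\left(4 \right)} \left(-32 + X\right) = 12 \left(-32 + 5\right) = 12 \left(-27\right) = -324$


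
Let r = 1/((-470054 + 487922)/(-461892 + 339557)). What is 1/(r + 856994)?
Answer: 17868/15312646457 ≈ 1.1669e-6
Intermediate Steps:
r = -122335/17868 (r = 1/(17868/(-122335)) = 1/(17868*(-1/122335)) = 1/(-17868/122335) = -122335/17868 ≈ -6.8466)
1/(r + 856994) = 1/(-122335/17868 + 856994) = 1/(15312646457/17868) = 17868/15312646457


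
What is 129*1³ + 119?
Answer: 248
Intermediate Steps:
129*1³ + 119 = 129*1 + 119 = 129 + 119 = 248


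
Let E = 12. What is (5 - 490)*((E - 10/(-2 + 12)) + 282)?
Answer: -142105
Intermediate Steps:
(5 - 490)*((E - 10/(-2 + 12)) + 282) = (5 - 490)*((12 - 10/(-2 + 12)) + 282) = -485*((12 - 10/10) + 282) = -485*((12 + (1/10)*(-10)) + 282) = -485*((12 - 1) + 282) = -485*(11 + 282) = -485*293 = -142105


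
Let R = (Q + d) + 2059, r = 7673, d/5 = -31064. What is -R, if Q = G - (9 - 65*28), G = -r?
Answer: 159123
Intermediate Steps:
d = -155320 (d = 5*(-31064) = -155320)
G = -7673 (G = -1*7673 = -7673)
Q = -5862 (Q = -7673 - (9 - 65*28) = -7673 - (9 - 1820) = -7673 - 1*(-1811) = -7673 + 1811 = -5862)
R = -159123 (R = (-5862 - 155320) + 2059 = -161182 + 2059 = -159123)
-R = -1*(-159123) = 159123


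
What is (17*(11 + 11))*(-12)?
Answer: -4488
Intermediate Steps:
(17*(11 + 11))*(-12) = (17*22)*(-12) = 374*(-12) = -4488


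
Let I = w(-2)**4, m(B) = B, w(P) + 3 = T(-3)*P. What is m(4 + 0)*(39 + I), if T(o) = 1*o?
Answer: 480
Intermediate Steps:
T(o) = o
w(P) = -3 - 3*P
I = 81 (I = (-3 - 3*(-2))**4 = (-3 + 6)**4 = 3**4 = 81)
m(4 + 0)*(39 + I) = (4 + 0)*(39 + 81) = 4*120 = 480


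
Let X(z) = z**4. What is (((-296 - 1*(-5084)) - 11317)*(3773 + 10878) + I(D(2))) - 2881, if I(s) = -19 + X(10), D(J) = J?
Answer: -95649279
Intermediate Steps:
I(s) = 9981 (I(s) = -19 + 10**4 = -19 + 10000 = 9981)
(((-296 - 1*(-5084)) - 11317)*(3773 + 10878) + I(D(2))) - 2881 = (((-296 - 1*(-5084)) - 11317)*(3773 + 10878) + 9981) - 2881 = (((-296 + 5084) - 11317)*14651 + 9981) - 2881 = ((4788 - 11317)*14651 + 9981) - 2881 = (-6529*14651 + 9981) - 2881 = (-95656379 + 9981) - 2881 = -95646398 - 2881 = -95649279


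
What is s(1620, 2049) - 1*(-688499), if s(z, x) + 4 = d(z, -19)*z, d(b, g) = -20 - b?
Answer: -1968305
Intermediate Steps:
s(z, x) = -4 + z*(-20 - z) (s(z, x) = -4 + (-20 - z)*z = -4 + z*(-20 - z))
s(1620, 2049) - 1*(-688499) = (-4 - 1*1620*(20 + 1620)) - 1*(-688499) = (-4 - 1*1620*1640) + 688499 = (-4 - 2656800) + 688499 = -2656804 + 688499 = -1968305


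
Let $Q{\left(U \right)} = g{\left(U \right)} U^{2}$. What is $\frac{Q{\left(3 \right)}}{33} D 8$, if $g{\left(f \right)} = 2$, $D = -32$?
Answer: $- \frac{1536}{11} \approx -139.64$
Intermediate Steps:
$Q{\left(U \right)} = 2 U^{2}$
$\frac{Q{\left(3 \right)}}{33} D 8 = \frac{2 \cdot 3^{2}}{33} \left(-32\right) 8 = 2 \cdot 9 \cdot \frac{1}{33} \left(-32\right) 8 = 18 \cdot \frac{1}{33} \left(-32\right) 8 = \frac{6}{11} \left(-32\right) 8 = \left(- \frac{192}{11}\right) 8 = - \frac{1536}{11}$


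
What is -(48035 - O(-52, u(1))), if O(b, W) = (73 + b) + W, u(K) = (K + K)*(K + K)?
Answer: -48010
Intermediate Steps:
u(K) = 4*K² (u(K) = (2*K)*(2*K) = 4*K²)
O(b, W) = 73 + W + b
-(48035 - O(-52, u(1))) = -(48035 - (73 + 4*1² - 52)) = -(48035 - (73 + 4*1 - 52)) = -(48035 - (73 + 4 - 52)) = -(48035 - 1*25) = -(48035 - 25) = -1*48010 = -48010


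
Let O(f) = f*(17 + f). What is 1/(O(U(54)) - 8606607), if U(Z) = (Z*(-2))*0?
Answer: -1/8606607 ≈ -1.1619e-7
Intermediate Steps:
U(Z) = 0 (U(Z) = -2*Z*0 = 0)
1/(O(U(54)) - 8606607) = 1/(0*(17 + 0) - 8606607) = 1/(0*17 - 8606607) = 1/(0 - 8606607) = 1/(-8606607) = -1/8606607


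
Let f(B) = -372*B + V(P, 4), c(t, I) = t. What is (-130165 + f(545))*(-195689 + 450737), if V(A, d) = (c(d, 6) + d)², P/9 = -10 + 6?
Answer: -84890431368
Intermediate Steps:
P = -36 (P = 9*(-10 + 6) = 9*(-4) = -36)
V(A, d) = 4*d² (V(A, d) = (d + d)² = (2*d)² = 4*d²)
f(B) = 64 - 372*B (f(B) = -372*B + 4*4² = -372*B + 4*16 = -372*B + 64 = 64 - 372*B)
(-130165 + f(545))*(-195689 + 450737) = (-130165 + (64 - 372*545))*(-195689 + 450737) = (-130165 + (64 - 202740))*255048 = (-130165 - 202676)*255048 = -332841*255048 = -84890431368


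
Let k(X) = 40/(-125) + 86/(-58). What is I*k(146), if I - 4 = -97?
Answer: 121551/725 ≈ 167.66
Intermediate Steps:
I = -93 (I = 4 - 97 = -93)
k(X) = -1307/725 (k(X) = 40*(-1/125) + 86*(-1/58) = -8/25 - 43/29 = -1307/725)
I*k(146) = -93*(-1307/725) = 121551/725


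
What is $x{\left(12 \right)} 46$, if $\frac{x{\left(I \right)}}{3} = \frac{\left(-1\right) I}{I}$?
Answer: $-138$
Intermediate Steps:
$x{\left(I \right)} = -3$ ($x{\left(I \right)} = 3 \frac{\left(-1\right) I}{I} = 3 \left(-1\right) = -3$)
$x{\left(12 \right)} 46 = \left(-3\right) 46 = -138$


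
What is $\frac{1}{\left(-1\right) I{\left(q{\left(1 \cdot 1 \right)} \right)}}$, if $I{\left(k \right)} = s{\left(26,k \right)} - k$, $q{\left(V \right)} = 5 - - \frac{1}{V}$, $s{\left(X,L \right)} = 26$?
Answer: $- \frac{1}{20} \approx -0.05$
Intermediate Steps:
$q{\left(V \right)} = 5 + \frac{1}{V}$
$I{\left(k \right)} = 26 - k$
$\frac{1}{\left(-1\right) I{\left(q{\left(1 \cdot 1 \right)} \right)}} = \frac{1}{\left(-1\right) \left(26 - \left(5 + \frac{1}{1 \cdot 1}\right)\right)} = \frac{1}{\left(-1\right) \left(26 - \left(5 + 1^{-1}\right)\right)} = \frac{1}{\left(-1\right) \left(26 - \left(5 + 1\right)\right)} = \frac{1}{\left(-1\right) \left(26 - 6\right)} = \frac{1}{\left(-1\right) 20} = \frac{1}{-20} = - \frac{1}{20}$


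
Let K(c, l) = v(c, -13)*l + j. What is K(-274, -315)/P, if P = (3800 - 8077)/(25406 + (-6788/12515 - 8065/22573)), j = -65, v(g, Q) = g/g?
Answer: 545449618203396/241651436663 ≈ 2257.2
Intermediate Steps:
v(g, Q) = 1
K(c, l) = -65 + l (K(c, l) = 1*l - 65 = l - 65 = -65 + l)
P = -1208257183315/7176968660571 (P = -4277/(25406 + (-6788*1/12515 - 8065*1/22573)) = -4277/(25406 + (-6788/12515 - 8065/22573)) = -4277/(25406 - 254158999/282501095) = -4277/7176968660571/282501095 = -4277*282501095/7176968660571 = -1208257183315/7176968660571 ≈ -0.16835)
K(-274, -315)/P = (-65 - 315)/(-1208257183315/7176968660571) = -380*(-7176968660571/1208257183315) = 545449618203396/241651436663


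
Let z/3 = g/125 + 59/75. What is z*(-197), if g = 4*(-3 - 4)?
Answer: -41567/125 ≈ -332.54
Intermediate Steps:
g = -28 (g = 4*(-7) = -28)
z = 211/125 (z = 3*(-28/125 + 59/75) = 3*(211/375) = 211/125 ≈ 1.6880)
z*(-197) = (211/125)*(-197) = -41567/125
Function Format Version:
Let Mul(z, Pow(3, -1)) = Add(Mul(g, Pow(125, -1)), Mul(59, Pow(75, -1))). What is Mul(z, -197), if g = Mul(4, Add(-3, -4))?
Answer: Rational(-41567, 125) ≈ -332.54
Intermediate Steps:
g = -28 (g = Mul(4, -7) = -28)
z = Rational(211, 125) (z = Mul(3, Add(Mul(-28, Pow(125, -1)), Mul(59, Pow(75, -1)))) = Mul(3, Add(Mul(-28, Rational(1, 125)), Mul(59, Rational(1, 75)))) = Mul(3, Add(Rational(-28, 125), Rational(59, 75))) = Mul(3, Rational(211, 375)) = Rational(211, 125) ≈ 1.6880)
Mul(z, -197) = Mul(Rational(211, 125), -197) = Rational(-41567, 125)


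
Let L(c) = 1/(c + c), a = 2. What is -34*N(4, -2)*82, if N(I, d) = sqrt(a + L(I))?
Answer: -697*sqrt(34) ≈ -4064.2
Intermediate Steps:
L(c) = 1/(2*c)
N(I, d) = sqrt(2 + 1/(2*I))
-34*N(4, -2)*82 = -17*sqrt(8 + 2/4)*82 = -17*sqrt(8 + 2*(1/4))*82 = -17*sqrt(8 + 1/2)*82 = -17*sqrt(17/2)*82 = -17*sqrt(34)/2*82 = -697*sqrt(34)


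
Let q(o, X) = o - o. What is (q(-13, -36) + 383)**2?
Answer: 146689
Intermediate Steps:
q(o, X) = 0
(q(-13, -36) + 383)**2 = (0 + 383)**2 = 383**2 = 146689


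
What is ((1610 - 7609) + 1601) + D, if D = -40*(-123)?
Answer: 522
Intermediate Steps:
D = 4920
((1610 - 7609) + 1601) + D = ((1610 - 7609) + 1601) + 4920 = (-5999 + 1601) + 4920 = -4398 + 4920 = 522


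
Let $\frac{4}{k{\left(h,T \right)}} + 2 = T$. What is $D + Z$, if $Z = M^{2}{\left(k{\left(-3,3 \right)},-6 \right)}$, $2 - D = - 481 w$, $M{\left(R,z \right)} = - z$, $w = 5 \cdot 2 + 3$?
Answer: $6291$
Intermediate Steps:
$k{\left(h,T \right)} = \frac{4}{-2 + T}$
$w = 13$ ($w = 10 + 3 = 13$)
$D = 6255$ ($D = 2 - \left(-481\right) 13 = 2 - -6253 = 2 + 6253 = 6255$)
$Z = 36$ ($Z = \left(\left(-1\right) \left(-6\right)\right)^{2} = 6^{2} = 36$)
$D + Z = 6255 + 36 = 6291$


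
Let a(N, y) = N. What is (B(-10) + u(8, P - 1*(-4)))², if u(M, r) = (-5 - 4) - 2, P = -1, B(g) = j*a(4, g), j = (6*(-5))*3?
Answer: 137641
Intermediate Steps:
j = -90 (j = -30*3 = -90)
B(g) = -360 (B(g) = -90*4 = -360)
u(M, r) = -11 (u(M, r) = -9 - 2 = -11)
(B(-10) + u(8, P - 1*(-4)))² = (-360 - 11)² = (-371)² = 137641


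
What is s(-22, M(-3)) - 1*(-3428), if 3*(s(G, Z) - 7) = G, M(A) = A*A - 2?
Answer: 10283/3 ≈ 3427.7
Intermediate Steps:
M(A) = -2 + A**2 (M(A) = A**2 - 2 = -2 + A**2)
s(G, Z) = 7 + G/3
s(-22, M(-3)) - 1*(-3428) = (7 + (1/3)*(-22)) - 1*(-3428) = (7 - 22/3) + 3428 = -1/3 + 3428 = 10283/3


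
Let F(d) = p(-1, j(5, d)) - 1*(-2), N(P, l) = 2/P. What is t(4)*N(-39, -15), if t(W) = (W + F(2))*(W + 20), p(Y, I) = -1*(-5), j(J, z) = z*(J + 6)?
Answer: -176/13 ≈ -13.538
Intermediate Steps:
j(J, z) = z*(6 + J)
p(Y, I) = 5
F(d) = 7 (F(d) = 5 - 1*(-2) = 5 + 2 = 7)
t(W) = (7 + W)*(20 + W) (t(W) = (W + 7)*(W + 20) = (7 + W)*(20 + W))
t(4)*N(-39, -15) = (140 + 4² + 27*4)*(2/(-39)) = (140 + 16 + 108)*(2*(-1/39)) = 264*(-2/39) = -176/13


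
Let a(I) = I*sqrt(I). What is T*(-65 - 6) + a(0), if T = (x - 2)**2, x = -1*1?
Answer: -639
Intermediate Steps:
a(I) = I**(3/2)
x = -1
T = 9 (T = (-1 - 2)**2 = (-3)**2 = 9)
T*(-65 - 6) + a(0) = 9*(-65 - 6) + 0**(3/2) = 9*(-71) + 0 = -639 + 0 = -639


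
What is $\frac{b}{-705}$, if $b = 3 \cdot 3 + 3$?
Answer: $- \frac{4}{235} \approx -0.017021$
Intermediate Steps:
$b = 12$ ($b = 9 + 3 = 12$)
$\frac{b}{-705} = \frac{1}{-705} \cdot 12 = \left(- \frac{1}{705}\right) 12 = - \frac{4}{235}$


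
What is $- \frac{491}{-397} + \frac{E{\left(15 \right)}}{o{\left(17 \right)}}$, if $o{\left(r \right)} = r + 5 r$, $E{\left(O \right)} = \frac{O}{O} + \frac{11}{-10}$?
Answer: $\frac{500423}{404940} \approx 1.2358$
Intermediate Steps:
$E{\left(O \right)} = - \frac{1}{10}$ ($E{\left(O \right)} = 1 + 11 \left(- \frac{1}{10}\right) = 1 - \frac{11}{10} = - \frac{1}{10}$)
$o{\left(r \right)} = 6 r$
$- \frac{491}{-397} + \frac{E{\left(15 \right)}}{o{\left(17 \right)}} = - \frac{491}{-397} - \frac{1}{10 \cdot 6 \cdot 17} = \left(-491\right) \left(- \frac{1}{397}\right) - \frac{1}{10 \cdot 102} = \frac{491}{397} - \frac{1}{1020} = \frac{500423}{404940}$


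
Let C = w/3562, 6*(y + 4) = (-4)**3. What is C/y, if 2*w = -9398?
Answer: 14097/156728 ≈ 0.089946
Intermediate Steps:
w = -4699 (w = (1/2)*(-9398) = -4699)
y = -44/3 (y = -4 + (1/6)*(-4)**3 = -4 + (1/6)*(-64) = -4 - 32/3 = -44/3 ≈ -14.667)
C = -4699/3562 ≈ -1.3192
C/y = -4699/(3562*(-44/3)) = -4699/3562*(-3/44) = 14097/156728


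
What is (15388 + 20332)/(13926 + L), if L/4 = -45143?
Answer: -17860/83323 ≈ -0.21435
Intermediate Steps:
L = -180572 (L = 4*(-45143) = -180572)
(15388 + 20332)/(13926 + L) = (15388 + 20332)/(13926 - 180572) = 35720/(-166646) = 35720*(-1/166646) = -17860/83323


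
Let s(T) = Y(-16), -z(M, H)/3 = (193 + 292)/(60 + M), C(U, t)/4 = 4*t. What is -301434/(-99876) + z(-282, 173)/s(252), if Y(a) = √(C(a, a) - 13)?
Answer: 7177/2378 - 485*I*√269/19906 ≈ 3.0181 - 0.39961*I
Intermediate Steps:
C(U, t) = 16*t (C(U, t) = 4*(4*t) = 16*t)
Y(a) = √(-13 + 16*a) (Y(a) = √(16*a - 13) = √(-13 + 16*a))
z(M, H) = -1455/(60 + M) (z(M, H) = -3*(193 + 292)/(60 + M) = -1455/(60 + M))
s(T) = I*√269 (s(T) = √(-13 + 16*(-16)) = √(-13 - 256) = √(-269) = I*√269)
-301434/(-99876) + z(-282, 173)/s(252) = -301434/(-99876) + (-1455/(60 - 282))/((I*√269)) = -301434*(-1/99876) + (-1455/(-222))*(-I*√269/269) = 7177/2378 + (-1455*(-1/222))*(-I*√269/269) = 7177/2378 + 485*(-I*√269/269)/74 = 7177/2378 - 485*I*√269/19906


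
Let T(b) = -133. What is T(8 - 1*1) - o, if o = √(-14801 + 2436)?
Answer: -133 - I*√12365 ≈ -133.0 - 111.2*I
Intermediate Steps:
o = I*√12365 (o = √(-12365) = I*√12365 ≈ 111.2*I)
T(8 - 1*1) - o = -133 - I*√12365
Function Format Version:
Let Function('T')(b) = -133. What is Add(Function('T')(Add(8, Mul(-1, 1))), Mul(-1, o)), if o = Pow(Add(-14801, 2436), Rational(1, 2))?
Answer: Add(-133, Mul(-1, I, Pow(12365, Rational(1, 2)))) ≈ Add(-133.00, Mul(-111.20, I))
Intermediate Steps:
o = Mul(I, Pow(12365, Rational(1, 2))) (o = Pow(-12365, Rational(1, 2)) = Mul(I, Pow(12365, Rational(1, 2))) ≈ Mul(111.20, I))
Add(Function('T')(Add(8, Mul(-1, 1))), Mul(-1, o)) = Add(-133, Mul(-1, Mul(I, Pow(12365, Rational(1, 2))))) = Add(-133, Mul(-1, I, Pow(12365, Rational(1, 2))))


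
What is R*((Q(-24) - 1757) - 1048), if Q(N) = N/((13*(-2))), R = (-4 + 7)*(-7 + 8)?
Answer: -109359/13 ≈ -8412.2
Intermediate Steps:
R = 3 (R = 3*1 = 3)
Q(N) = -N/26 (Q(N) = N/(-26) = N*(-1/26) = -N/26)
R*((Q(-24) - 1757) - 1048) = 3*((-1/26*(-24) - 1757) - 1048) = 3*((12/13 - 1757) - 1048) = 3*(-22829/13 - 1048) = 3*(-36453/13) = -109359/13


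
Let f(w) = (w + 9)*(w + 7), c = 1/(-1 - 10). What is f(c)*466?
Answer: 3470768/121 ≈ 28684.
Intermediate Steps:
c = -1/11 (c = 1/(-11) = -1/11 ≈ -0.090909)
f(w) = (7 + w)*(9 + w) (f(w) = (9 + w)*(7 + w) = (7 + w)*(9 + w))
f(c)*466 = (63 + (-1/11)² + 16*(-1/11))*466 = (63 + 1/121 - 16/11)*466 = (7448/121)*466 = 3470768/121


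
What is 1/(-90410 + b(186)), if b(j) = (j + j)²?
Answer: 1/47974 ≈ 2.0845e-5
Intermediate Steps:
b(j) = 4*j² (b(j) = (2*j)² = 4*j²)
1/(-90410 + b(186)) = 1/(-90410 + 4*186²) = 1/(-90410 + 4*34596) = 1/(-90410 + 138384) = 1/47974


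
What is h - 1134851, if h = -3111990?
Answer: -4246841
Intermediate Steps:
h - 1134851 = -3111990 - 1134851 = -4246841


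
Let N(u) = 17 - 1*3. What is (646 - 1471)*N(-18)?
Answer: -11550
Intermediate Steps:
N(u) = 14 (N(u) = 17 - 3 = 14)
(646 - 1471)*N(-18) = (646 - 1471)*14 = -825*14 = -11550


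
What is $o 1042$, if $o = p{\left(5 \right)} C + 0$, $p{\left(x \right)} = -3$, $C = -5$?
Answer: $15630$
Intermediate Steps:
$o = 15$ ($o = \left(-3\right) \left(-5\right) + 0 = 15 + 0 = 15$)
$o 1042 = 15 \cdot 1042 = 15630$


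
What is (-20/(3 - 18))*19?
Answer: 76/3 ≈ 25.333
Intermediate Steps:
(-20/(3 - 18))*19 = (-20/(-15))*19 = -1/15*(-20)*19 = (4/3)*19 = 76/3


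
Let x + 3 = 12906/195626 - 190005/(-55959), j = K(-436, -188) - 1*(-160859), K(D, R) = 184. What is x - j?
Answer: -293823060045730/1824505889 ≈ -1.6104e+5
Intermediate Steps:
j = 161043 (j = 184 - 1*(-160859) = 184 + 160859 = 161043)
x = 841836497/1824505889 (x = -3 + (12906/195626 - 190005/(-55959)) = -3 + (12906*(1/195626) - 190005*(-1/55959)) = -3 + (6453/97813 + 63335/18653) = -3 + 6315354164/1824505889 = 841836497/1824505889 ≈ 0.46141)
x - j = 841836497/1824505889 - 1*161043 = 841836497/1824505889 - 161043 = -293823060045730/1824505889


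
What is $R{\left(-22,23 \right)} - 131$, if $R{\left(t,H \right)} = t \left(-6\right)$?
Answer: $1$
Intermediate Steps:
$R{\left(t,H \right)} = - 6 t$
$R{\left(-22,23 \right)} - 131 = \left(-6\right) \left(-22\right) - 131 = 132 - 131 = 1$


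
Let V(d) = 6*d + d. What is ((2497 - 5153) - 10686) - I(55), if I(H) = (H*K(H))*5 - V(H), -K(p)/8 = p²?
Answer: 6642043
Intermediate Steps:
V(d) = 7*d
K(p) = -8*p²
I(H) = -40*H³ - 7*H (I(H) = (H*(-8*H²))*5 - 7*H = -8*H³*5 - 7*H = -40*H³ - 7*H)
((2497 - 5153) - 10686) - I(55) = ((2497 - 5153) - 10686) - 55*(-7 - 40*55²) = (-2656 - 10686) - 55*(-7 - 40*3025) = -13342 - 55*(-7 - 121000) = -13342 - 55*(-121007) = -13342 - 1*(-6655385) = -13342 + 6655385 = 6642043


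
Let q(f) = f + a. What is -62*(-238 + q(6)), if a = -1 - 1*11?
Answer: 15128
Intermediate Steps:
a = -12 (a = -1 - 11 = -12)
q(f) = -12 + f (q(f) = f - 12 = -12 + f)
-62*(-238 + q(6)) = -62*(-238 + (-12 + 6)) = -62*(-238 - 6) = -62*(-244) = 15128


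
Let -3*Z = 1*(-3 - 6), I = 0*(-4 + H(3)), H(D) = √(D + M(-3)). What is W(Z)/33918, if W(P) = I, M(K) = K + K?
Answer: 0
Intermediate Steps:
M(K) = 2*K
H(D) = √(-6 + D) (H(D) = √(D + 2*(-3)) = √(D - 6) = √(-6 + D))
I = 0 (I = 0*(-4 + √(-6 + 3)) = 0*(-4 + √(-3)) = 0*(-4 + I*√3) = 0)
Z = 3 (Z = -(-3 - 6)/3 = -(-9)/3 = -⅓*(-9) = 3)
W(P) = 0
W(Z)/33918 = 0/33918 = 0*(1/33918) = 0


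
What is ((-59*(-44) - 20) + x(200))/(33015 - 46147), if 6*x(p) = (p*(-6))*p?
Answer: 9356/3283 ≈ 2.8498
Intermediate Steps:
x(p) = -p² (x(p) = ((p*(-6))*p)/6 = ((-6*p)*p)/6 = (-6*p²)/6 = -p²)
((-59*(-44) - 20) + x(200))/(33015 - 46147) = ((-59*(-44) - 20) - 1*200²)/(33015 - 46147) = ((2596 - 20) - 1*40000)/(-13132) = (2576 - 40000)*(-1/13132) = -37424*(-1/13132) = 9356/3283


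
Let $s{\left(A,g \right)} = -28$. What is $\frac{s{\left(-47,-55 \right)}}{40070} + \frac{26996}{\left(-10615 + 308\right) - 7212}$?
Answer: $- \frac{541110126}{350993165} \approx -1.5417$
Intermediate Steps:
$\frac{s{\left(-47,-55 \right)}}{40070} + \frac{26996}{\left(-10615 + 308\right) - 7212} = - \frac{28}{40070} + \frac{26996}{\left(-10615 + 308\right) - 7212} = \left(-28\right) \frac{1}{40070} + \frac{26996}{-10307 - 7212} = - \frac{14}{20035} + \frac{26996}{-17519} = - \frac{14}{20035} + 26996 \left(- \frac{1}{17519}\right) = - \frac{14}{20035} - \frac{26996}{17519} = - \frac{541110126}{350993165}$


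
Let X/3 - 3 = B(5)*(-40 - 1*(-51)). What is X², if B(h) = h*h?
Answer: 695556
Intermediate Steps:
B(h) = h²
X = 834 (X = 9 + 3*(5²*(-40 - 1*(-51))) = 9 + 3*(25*(-40 + 51)) = 9 + 3*(25*11) = 9 + 3*275 = 9 + 825 = 834)
X² = 834² = 695556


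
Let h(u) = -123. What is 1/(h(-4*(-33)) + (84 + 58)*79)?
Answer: 1/11095 ≈ 9.0131e-5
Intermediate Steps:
1/(h(-4*(-33)) + (84 + 58)*79) = 1/(-123 + (84 + 58)*79) = 1/(-123 + 142*79) = 1/(-123 + 11218) = 1/11095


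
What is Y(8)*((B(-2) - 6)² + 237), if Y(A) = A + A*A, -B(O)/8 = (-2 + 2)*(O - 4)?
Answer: 19656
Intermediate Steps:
B(O) = 0 (B(O) = -8*(-2 + 2)*(O - 4) = -0*(-4 + O) = -8*0 = 0)
Y(A) = A + A²
Y(8)*((B(-2) - 6)² + 237) = (8*(1 + 8))*((0 - 6)² + 237) = (8*9)*((-6)² + 237) = 72*(36 + 237) = 72*273 = 19656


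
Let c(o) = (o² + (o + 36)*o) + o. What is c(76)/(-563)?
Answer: -14364/563 ≈ -25.513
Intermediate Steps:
c(o) = o + o² + o*(36 + o) (c(o) = (o² + (36 + o)*o) + o = (o² + o*(36 + o)) + o = o + o² + o*(36 + o))
c(76)/(-563) = (76*(37 + 2*76))/(-563) = (76*(37 + 152))*(-1/563) = (76*189)*(-1/563) = 14364*(-1/563) = -14364/563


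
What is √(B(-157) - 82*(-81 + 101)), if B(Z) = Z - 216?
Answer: I*√2013 ≈ 44.866*I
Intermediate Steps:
B(Z) = -216 + Z
√(B(-157) - 82*(-81 + 101)) = √((-216 - 157) - 82*(-81 + 101)) = √(-373 - 82*20) = √(-373 - 1640) = √(-2013) = I*√2013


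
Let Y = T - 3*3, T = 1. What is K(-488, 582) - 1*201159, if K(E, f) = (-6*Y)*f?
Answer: -173223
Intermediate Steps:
Y = -8 (Y = 1 - 3*3 = 1 - 9 = -8)
K(E, f) = 48*f (K(E, f) = (-6*(-8))*f = 48*f)
K(-488, 582) - 1*201159 = 48*582 - 1*201159 = 27936 - 201159 = -173223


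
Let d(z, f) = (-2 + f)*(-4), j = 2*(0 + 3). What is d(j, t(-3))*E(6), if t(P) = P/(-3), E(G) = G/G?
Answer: 4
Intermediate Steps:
E(G) = 1
t(P) = -P/3 (t(P) = P*(-⅓) = -P/3)
j = 6 (j = 2*3 = 6)
d(z, f) = 8 - 4*f
d(j, t(-3))*E(6) = (8 - (-4)*(-3)/3)*1 = (8 - 4*1)*1 = (8 - 4)*1 = 4*1 = 4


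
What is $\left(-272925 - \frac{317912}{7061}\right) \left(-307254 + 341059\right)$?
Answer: $- \frac{65157154397285}{7061} \approx -9.2277 \cdot 10^{9}$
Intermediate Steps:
$\left(-272925 - \frac{317912}{7061}\right) \left(-307254 + 341059\right) = \left(-272925 - \frac{317912}{7061}\right) 33805 = \left(- \frac{1927441337}{7061}\right) 33805 = - \frac{65157154397285}{7061}$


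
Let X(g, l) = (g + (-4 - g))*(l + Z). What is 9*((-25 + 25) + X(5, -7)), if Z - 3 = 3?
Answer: 36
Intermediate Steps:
Z = 6 (Z = 3 + 3 = 6)
X(g, l) = -24 - 4*l (X(g, l) = (g + (-4 - g))*(l + 6) = -4*(6 + l) = -24 - 4*l)
9*((-25 + 25) + X(5, -7)) = 9*((-25 + 25) + (-24 - 4*(-7))) = 9*(0 + (-24 + 28)) = 9*(0 + 4) = 9*4 = 36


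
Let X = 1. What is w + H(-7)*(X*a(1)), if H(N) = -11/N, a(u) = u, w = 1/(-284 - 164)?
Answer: 703/448 ≈ 1.5692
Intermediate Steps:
w = -1/448 (w = 1/(-448) = -1/448 ≈ -0.0022321)
w + H(-7)*(X*a(1)) = -1/448 + (-11/(-7))*(1*1) = -1/448 - 11*(-⅐)*1 = -1/448 + (11/7)*1 = -1/448 + 11/7 = 703/448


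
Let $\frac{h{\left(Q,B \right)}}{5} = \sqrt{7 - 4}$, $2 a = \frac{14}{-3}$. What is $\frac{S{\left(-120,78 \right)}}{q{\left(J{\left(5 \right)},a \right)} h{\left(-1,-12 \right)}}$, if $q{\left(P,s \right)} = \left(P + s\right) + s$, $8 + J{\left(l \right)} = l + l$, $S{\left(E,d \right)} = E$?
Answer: $3 \sqrt{3} \approx 5.1962$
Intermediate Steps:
$J{\left(l \right)} = -8 + 2 l$ ($J{\left(l \right)} = -8 + \left(l + l\right) = -8 + 2 l$)
$a = - \frac{7}{3}$ ($a = \frac{14 \frac{1}{-3}}{2} = \frac{14 \left(- \frac{1}{3}\right)}{2} = \frac{1}{2} \left(- \frac{14}{3}\right) = - \frac{7}{3} \approx -2.3333$)
$h{\left(Q,B \right)} = 5 \sqrt{3}$ ($h{\left(Q,B \right)} = 5 \sqrt{7 - 4} = 5 \sqrt{3}$)
$q{\left(P,s \right)} = P + 2 s$
$\frac{S{\left(-120,78 \right)}}{q{\left(J{\left(5 \right)},a \right)} h{\left(-1,-12 \right)}} = - \frac{120}{\left(\left(-8 + 2 \cdot 5\right) + 2 \left(- \frac{7}{3}\right)\right) 5 \sqrt{3}} = - \frac{120}{\left(\left(-8 + 10\right) - \frac{14}{3}\right) 5 \sqrt{3}} = - \frac{120}{\left(2 - \frac{14}{3}\right) 5 \sqrt{3}} = - \frac{120}{\left(- \frac{8}{3}\right) 5 \sqrt{3}} = - \frac{120}{\left(- \frac{40}{3}\right) \sqrt{3}} = - 120 \left(- \frac{\sqrt{3}}{40}\right) = 3 \sqrt{3}$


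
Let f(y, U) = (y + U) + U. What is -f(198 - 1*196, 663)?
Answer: -1328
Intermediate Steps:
f(y, U) = y + 2*U (f(y, U) = (U + y) + U = y + 2*U)
-f(198 - 1*196, 663) = -((198 - 1*196) + 2*663) = -((198 - 196) + 1326) = -(2 + 1326) = -1*1328 = -1328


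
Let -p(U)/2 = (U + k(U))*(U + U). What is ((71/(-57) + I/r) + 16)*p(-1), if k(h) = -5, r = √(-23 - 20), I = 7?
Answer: -6728/19 + 168*I*√43/43 ≈ -354.11 + 25.62*I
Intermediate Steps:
r = I*√43 (r = √(-43) = I*√43 ≈ 6.5574*I)
p(U) = -4*U*(-5 + U) (p(U) = -2*(U - 5)*(U + U) = -2*(-5 + U)*2*U = -4*U*(-5 + U))
((71/(-57) + I/r) + 16)*p(-1) = ((71/(-57) + 7/((I*√43))) + 16)*(4*(-1)*(5 - 1*(-1))) = ((71*(-1/57) + 7*(-I*√43/43)) + 16)*(4*(-1)*(5 + 1)) = ((-71/57 - 7*I*√43/43) + 16)*(4*(-1)*6) = (841/57 - 7*I*√43/43)*(-24) = -6728/19 + 168*I*√43/43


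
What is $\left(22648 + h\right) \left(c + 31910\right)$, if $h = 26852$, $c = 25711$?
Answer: $2852239500$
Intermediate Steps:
$\left(22648 + h\right) \left(c + 31910\right) = \left(22648 + 26852\right) \left(25711 + 31910\right) = 49500 \cdot 57621 = 2852239500$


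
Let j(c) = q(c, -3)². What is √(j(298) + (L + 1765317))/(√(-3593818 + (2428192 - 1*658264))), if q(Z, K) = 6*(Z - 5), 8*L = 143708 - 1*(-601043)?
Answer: -13*I*√213642267095/3647780 ≈ -1.6472*I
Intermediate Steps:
L = 744751/8 (L = (143708 - 1*(-601043))/8 = (143708 + 601043)/8 = (⅛)*744751 = 744751/8 ≈ 93094.)
q(Z, K) = -30 + 6*Z (q(Z, K) = 6*(-5 + Z) = -30 + 6*Z)
j(c) = (-30 + 6*c)²
√(j(298) + (L + 1765317))/(√(-3593818 + (2428192 - 1*658264))) = √(36*(-5 + 298)² + (744751/8 + 1765317))/(√(-3593818 + (2428192 - 1*658264))) = √(36*293² + 14867287/8)/(√(-3593818 + (2428192 - 658264))) = √(36*85849 + 14867287/8)/(√(-3593818 + 1769928)) = √(3090564 + 14867287/8)/(√(-1823890)) = √(39591799/8)/((I*√1823890)) = (13*√468542/4)*(-I*√1823890/1823890) = -13*I*√213642267095/3647780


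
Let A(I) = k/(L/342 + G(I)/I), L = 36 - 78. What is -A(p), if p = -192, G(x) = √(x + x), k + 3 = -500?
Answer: -6422304/2651 + 2178996*I*√6/2651 ≈ -2422.6 + 2013.4*I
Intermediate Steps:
k = -503 (k = -3 - 500 = -503)
G(x) = √2*√x (G(x) = √(2*x) = √2*√x)
L = -42
A(I) = -503/(-7/57 + √2/√I) (A(I) = -503/(-42/342 + (√2*√I)/I) = -503/(-42*1/342 + √2/√I) = -503/(-7/57 + √2/√I))
-A(p) = -28671*(-192)/(7*(-192) - 57*√2*√(-192)) = -28671*(-192)/(-1344 - 57*√2*8*I*√3) = -28671*(-192)/(-1344 - 456*I*√6) = -(-5504832)/(-1344 - 456*I*√6) = 5504832/(-1344 - 456*I*√6)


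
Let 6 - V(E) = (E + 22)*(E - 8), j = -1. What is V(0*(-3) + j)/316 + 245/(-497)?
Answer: 2785/22436 ≈ 0.12413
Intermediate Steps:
V(E) = 6 - (-8 + E)*(22 + E) (V(E) = 6 - (E + 22)*(E - 8) = 6 - (22 + E)*(-8 + E) = 6 - (-8 + E)*(22 + E))
V(0*(-3) + j)/316 + 245/(-497) = (182 - (0*(-3) - 1)² - 14*(0*(-3) - 1))/316 + 245/(-497) = (182 - (0 - 1)² - 14*(0 - 1))*(1/316) + 245*(-1/497) = (182 - 1*(-1)² - 14*(-1))*(1/316) - 35/71 = (182 - 1*1 + 14)*(1/316) - 35/71 = (182 - 1 + 14)*(1/316) - 35/71 = 195*(1/316) - 35/71 = 195/316 - 35/71 = 2785/22436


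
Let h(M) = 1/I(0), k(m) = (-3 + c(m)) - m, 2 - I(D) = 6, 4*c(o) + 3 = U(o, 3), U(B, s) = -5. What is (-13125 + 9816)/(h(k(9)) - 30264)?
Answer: 13236/121057 ≈ 0.10934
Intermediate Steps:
c(o) = -2 (c(o) = -¾ + (¼)*(-5) = -¾ - 5/4 = -2)
I(D) = -4 (I(D) = 2 - 1*6 = 2 - 6 = -4)
k(m) = -5 - m (k(m) = (-3 - 2) - m = -5 - m)
h(M) = -¼ (h(M) = 1/(-4) = -¼)
(-13125 + 9816)/(h(k(9)) - 30264) = (-13125 + 9816)/(-¼ - 30264) = -3309/(-121057/4) = -3309*(-4/121057) = 13236/121057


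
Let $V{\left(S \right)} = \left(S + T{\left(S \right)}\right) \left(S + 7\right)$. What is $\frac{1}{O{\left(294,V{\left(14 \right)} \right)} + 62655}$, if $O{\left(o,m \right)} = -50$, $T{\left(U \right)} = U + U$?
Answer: $\frac{1}{62605} \approx 1.5973 \cdot 10^{-5}$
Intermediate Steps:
$T{\left(U \right)} = 2 U$
$V{\left(S \right)} = 3 S \left(7 + S\right)$ ($V{\left(S \right)} = \left(S + 2 S\right) \left(S + 7\right) = 3 S \left(7 + S\right)$)
$\frac{1}{O{\left(294,V{\left(14 \right)} \right)} + 62655} = \frac{1}{-50 + 62655} = \frac{1}{62605}$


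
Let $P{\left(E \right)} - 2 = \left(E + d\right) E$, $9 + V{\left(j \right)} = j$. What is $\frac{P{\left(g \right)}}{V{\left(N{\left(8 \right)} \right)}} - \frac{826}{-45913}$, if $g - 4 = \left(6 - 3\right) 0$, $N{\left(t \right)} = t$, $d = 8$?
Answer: $- \frac{327832}{6559} \approx -49.982$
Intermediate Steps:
$V{\left(j \right)} = -9 + j$
$g = 4$ ($g = 4 + \left(6 - 3\right) 0 = 4 + 3 \cdot 0 = 4 + 0 = 4$)
$P{\left(E \right)} = 2 + E \left(8 + E\right)$ ($P{\left(E \right)} = 2 + \left(E + 8\right) E = 2 + \left(8 + E\right) E = 2 + E \left(8 + E\right)$)
$\frac{P{\left(g \right)}}{V{\left(N{\left(8 \right)} \right)}} - \frac{826}{-45913} = \frac{2 + 4^{2} + 8 \cdot 4}{-9 + 8} - \frac{826}{-45913} = \frac{2 + 16 + 32}{-1} - - \frac{118}{6559} = 50 \left(-1\right) + \frac{118}{6559} = -50 + \frac{118}{6559} = - \frac{327832}{6559}$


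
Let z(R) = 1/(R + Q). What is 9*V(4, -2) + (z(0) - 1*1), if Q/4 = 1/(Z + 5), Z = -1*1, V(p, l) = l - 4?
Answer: -54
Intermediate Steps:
V(p, l) = -4 + l
Z = -1
Q = 1 (Q = 4/(-1 + 5) = 4/4 = 4*(1/4) = 1)
z(R) = 1/(1 + R) (z(R) = 1/(R + 1) = 1/(1 + R))
9*V(4, -2) + (z(0) - 1*1) = 9*(-4 - 2) + (1/(1 + 0) - 1*1) = 9*(-6) + (1/1 - 1) = -54 + (1 - 1) = -54 + 0 = -54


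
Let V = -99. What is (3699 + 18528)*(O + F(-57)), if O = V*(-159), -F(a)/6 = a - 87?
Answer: 369079335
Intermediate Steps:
F(a) = 522 - 6*a (F(a) = -6*(a - 87) = -6*(-87 + a) = 522 - 6*a)
O = 15741 (O = -99*(-159) = 15741)
(3699 + 18528)*(O + F(-57)) = (3699 + 18528)*(15741 + (522 - 6*(-57))) = 22227*(15741 + (522 + 342)) = 22227*(15741 + 864) = 22227*16605 = 369079335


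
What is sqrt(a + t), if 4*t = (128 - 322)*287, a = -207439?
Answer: I*sqrt(885434)/2 ≈ 470.49*I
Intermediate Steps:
t = -27839/2 (t = ((128 - 322)*287)/4 = (-194*287)/4 = (1/4)*(-55678) = -27839/2 ≈ -13920.)
sqrt(a + t) = sqrt(-207439 - 27839/2) = sqrt(-442717/2) = I*sqrt(885434)/2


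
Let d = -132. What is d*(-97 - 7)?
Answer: 13728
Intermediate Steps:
d*(-97 - 7) = -132*(-97 - 7) = -132*(-104) = 13728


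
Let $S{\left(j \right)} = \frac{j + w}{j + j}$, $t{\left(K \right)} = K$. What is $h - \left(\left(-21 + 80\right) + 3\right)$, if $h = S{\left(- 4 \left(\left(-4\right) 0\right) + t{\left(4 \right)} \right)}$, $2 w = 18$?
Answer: $- \frac{483}{8} \approx -60.375$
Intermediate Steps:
$w = 9$ ($w = \frac{1}{2} \cdot 18 = 9$)
$S{\left(j \right)} = \frac{9 + j}{2 j}$ ($S{\left(j \right)} = \frac{j + 9}{j + j} = \frac{9 + j}{2 j}$)
$h = \frac{13}{8}$ ($h = \frac{9 + \left(- 4 \left(\left(-4\right) 0\right) + 4\right)}{2 \left(- 4 \left(\left(-4\right) 0\right) + 4\right)} = \frac{9 + \left(\left(-4\right) 0 + 4\right)}{2 \left(\left(-4\right) 0 + 4\right)} = \frac{9 + \left(0 + 4\right)}{2 \left(0 + 4\right)} = \frac{9 + 4}{2 \cdot 4} = \frac{1}{2} \cdot \frac{1}{4} \cdot 13 = \frac{13}{8} \approx 1.625$)
$h - \left(\left(-21 + 80\right) + 3\right) = \frac{13}{8} - \left(\left(-21 + 80\right) + 3\right) = \frac{13}{8} - \left(59 + 3\right) = \frac{13}{8} - 62 = - \frac{483}{8}$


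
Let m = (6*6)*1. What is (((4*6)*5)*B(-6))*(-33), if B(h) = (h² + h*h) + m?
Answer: -427680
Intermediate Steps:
m = 36 (m = 36*1 = 36)
B(h) = 36 + 2*h² (B(h) = (h² + h*h) + 36 = (h² + h²) + 36 = 2*h² + 36 = 36 + 2*h²)
(((4*6)*5)*B(-6))*(-33) = (((4*6)*5)*(36 + 2*(-6)²))*(-33) = ((24*5)*(36 + 2*36))*(-33) = (120*(36 + 72))*(-33) = (120*108)*(-33) = 12960*(-33) = -427680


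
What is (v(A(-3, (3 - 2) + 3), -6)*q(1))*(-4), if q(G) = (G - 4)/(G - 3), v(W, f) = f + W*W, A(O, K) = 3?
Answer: -18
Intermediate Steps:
v(W, f) = f + W**2
q(G) = (-4 + G)/(-3 + G)
(v(A(-3, (3 - 2) + 3), -6)*q(1))*(-4) = ((-6 + 3**2)*((-4 + 1)/(-3 + 1)))*(-4) = ((-6 + 9)*(-3/(-2)))*(-4) = (3*(-1/2*(-3)))*(-4) = (3*(3/2))*(-4) = (9/2)*(-4) = -18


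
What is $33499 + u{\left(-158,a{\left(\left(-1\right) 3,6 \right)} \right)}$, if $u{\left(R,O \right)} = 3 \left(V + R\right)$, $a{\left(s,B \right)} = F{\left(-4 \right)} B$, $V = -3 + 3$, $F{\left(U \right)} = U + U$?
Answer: $33025$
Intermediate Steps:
$F{\left(U \right)} = 2 U$
$V = 0$
$a{\left(s,B \right)} = - 8 B$ ($a{\left(s,B \right)} = 2 \left(-4\right) B = - 8 B$)
$u{\left(R,O \right)} = 3 R$ ($u{\left(R,O \right)} = 3 \left(0 + R\right) = 3 R$)
$33499 + u{\left(-158,a{\left(\left(-1\right) 3,6 \right)} \right)} = 33499 + 3 \left(-158\right) = 33499 - 474 = 33025$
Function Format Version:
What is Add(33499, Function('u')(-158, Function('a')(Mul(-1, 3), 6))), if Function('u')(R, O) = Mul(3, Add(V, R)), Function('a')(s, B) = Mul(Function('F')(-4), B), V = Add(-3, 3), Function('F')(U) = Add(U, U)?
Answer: 33025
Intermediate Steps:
Function('F')(U) = Mul(2, U)
V = 0
Function('a')(s, B) = Mul(-8, B) (Function('a')(s, B) = Mul(Mul(2, -4), B) = Mul(-8, B))
Function('u')(R, O) = Mul(3, R) (Function('u')(R, O) = Mul(3, Add(0, R)) = Mul(3, R))
Add(33499, Function('u')(-158, Function('a')(Mul(-1, 3), 6))) = Add(33499, Mul(3, -158)) = Add(33499, -474) = 33025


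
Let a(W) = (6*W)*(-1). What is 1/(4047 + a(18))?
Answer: 1/3939 ≈ 0.00025387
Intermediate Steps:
a(W) = -6*W
1/(4047 + a(18)) = 1/(4047 - 6*18) = 1/(4047 - 108) = 1/3939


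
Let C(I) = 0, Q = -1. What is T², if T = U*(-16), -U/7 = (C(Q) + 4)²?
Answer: 3211264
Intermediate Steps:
U = -112 (U = -7*(0 + 4)² = -7*4² = -7*16 = -112)
T = 1792 (T = -112*(-16) = 1792)
T² = 1792² = 3211264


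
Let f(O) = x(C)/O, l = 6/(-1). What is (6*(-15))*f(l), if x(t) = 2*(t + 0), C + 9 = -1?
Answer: -300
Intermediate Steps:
l = -6 (l = 6*(-1) = -6)
C = -10 (C = -9 - 1 = -10)
x(t) = 2*t
f(O) = -20/O (f(O) = (2*(-10))/O = -20/O)
(6*(-15))*f(l) = (6*(-15))*(-20/(-6)) = -(-1800)*(-1)/6 = -90*10/3 = -300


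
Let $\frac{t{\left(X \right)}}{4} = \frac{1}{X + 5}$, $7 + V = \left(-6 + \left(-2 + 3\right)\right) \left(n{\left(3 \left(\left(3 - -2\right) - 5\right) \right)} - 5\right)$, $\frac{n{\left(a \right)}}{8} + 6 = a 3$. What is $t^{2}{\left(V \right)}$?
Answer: $\frac{16}{69169} \approx 0.00023132$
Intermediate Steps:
$n{\left(a \right)} = -48 + 24 a$ ($n{\left(a \right)} = -48 + 8 a 3 = -48 + 8 \cdot 3 a = -48 + 24 a$)
$V = 258$ ($V = -7 + \left(-6 + \left(-2 + 3\right)\right) \left(\left(-48 + 24 \cdot 3 \left(\left(3 - -2\right) - 5\right)\right) - 5\right) = -7 + \left(-6 + 1\right) \left(\left(-48 + 24 \cdot 3 \left(\left(3 + 2\right) - 5\right)\right) - 5\right) = -7 - 5 \left(\left(-48 + 24 \cdot 3 \left(5 - 5\right)\right) - 5\right) = -7 - 5 \left(\left(-48 + 24 \cdot 3 \cdot 0\right) - 5\right) = -7 - 5 \left(\left(-48 + 24 \cdot 0\right) - 5\right) = -7 - 5 \left(\left(-48 + 0\right) - 5\right) = -7 - 5 \left(-48 - 5\right) = -7 - -265 = -7 + 265 = 258$)
$t{\left(X \right)} = \frac{4}{5 + X}$ ($t{\left(X \right)} = \frac{4}{X + 5} = \frac{4}{5 + X}$)
$t^{2}{\left(V \right)} = \left(\frac{4}{5 + 258}\right)^{2} = \left(\frac{4}{263}\right)^{2} = \frac{16}{69169}$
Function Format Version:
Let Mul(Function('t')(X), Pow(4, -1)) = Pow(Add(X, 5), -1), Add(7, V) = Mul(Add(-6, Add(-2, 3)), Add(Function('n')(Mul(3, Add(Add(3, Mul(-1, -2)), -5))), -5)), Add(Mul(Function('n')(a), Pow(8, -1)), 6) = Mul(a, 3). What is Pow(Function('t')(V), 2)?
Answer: Rational(16, 69169) ≈ 0.00023132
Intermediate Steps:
Function('n')(a) = Add(-48, Mul(24, a)) (Function('n')(a) = Add(-48, Mul(8, Mul(a, 3))) = Add(-48, Mul(8, Mul(3, a))) = Add(-48, Mul(24, a)))
V = 258 (V = Add(-7, Mul(Add(-6, Add(-2, 3)), Add(Add(-48, Mul(24, Mul(3, Add(Add(3, Mul(-1, -2)), -5)))), -5))) = Add(-7, Mul(Add(-6, 1), Add(Add(-48, Mul(24, Mul(3, Add(Add(3, 2), -5)))), -5))) = Add(-7, Mul(-5, Add(Add(-48, Mul(24, Mul(3, Add(5, -5)))), -5))) = Add(-7, Mul(-5, Add(Add(-48, Mul(24, Mul(3, 0))), -5))) = Add(-7, Mul(-5, Add(Add(-48, Mul(24, 0)), -5))) = Add(-7, Mul(-5, Add(Add(-48, 0), -5))) = Add(-7, Mul(-5, Add(-48, -5))) = Add(-7, Mul(-5, -53)) = Add(-7, 265) = 258)
Function('t')(X) = Mul(4, Pow(Add(5, X), -1)) (Function('t')(X) = Mul(4, Pow(Add(X, 5), -1)) = Mul(4, Pow(Add(5, X), -1)))
Pow(Function('t')(V), 2) = Pow(Mul(4, Pow(Add(5, 258), -1)), 2) = Pow(Mul(4, Pow(263, -1)), 2) = Pow(Mul(4, Rational(1, 263)), 2) = Pow(Rational(4, 263), 2) = Rational(16, 69169)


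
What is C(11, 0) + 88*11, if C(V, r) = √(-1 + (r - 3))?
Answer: 968 + 2*I ≈ 968.0 + 2.0*I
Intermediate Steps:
C(V, r) = √(-4 + r) (C(V, r) = √(-1 + (-3 + r)) = √(-4 + r))
C(11, 0) + 88*11 = √(-4 + 0) + 88*11 = √(-4) + 968 = 2*I + 968 = 968 + 2*I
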